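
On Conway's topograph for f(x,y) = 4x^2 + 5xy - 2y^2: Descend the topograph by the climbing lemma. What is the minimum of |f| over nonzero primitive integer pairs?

river: ρ → (-2,7,1)
river: ρ → (1,7,-2)
river: ρ → (-2,5,4)
river: ρ → (4,3,-3)
river: ρ → (-3,3,4)
river: ρ → (4,5,-2)
closes: descent 0, river 6
min |a| on river = 1

1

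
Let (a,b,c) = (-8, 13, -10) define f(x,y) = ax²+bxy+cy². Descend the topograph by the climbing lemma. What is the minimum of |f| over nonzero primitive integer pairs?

translate: b→3 (≡-13 mod 16), so (8,-13,10)→(8,3,5)
flip: (8,3,5)→(5,-3,8)
reduced (well bottom): (5,-3,8) with a≤c, −a<b≤a
well minimum |f| = |-5| = 5 (negative-definite)

5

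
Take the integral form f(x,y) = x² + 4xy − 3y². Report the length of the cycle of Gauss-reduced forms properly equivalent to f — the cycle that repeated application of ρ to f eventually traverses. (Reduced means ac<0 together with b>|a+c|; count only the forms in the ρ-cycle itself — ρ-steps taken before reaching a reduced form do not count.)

D = 28, ⌊√D⌋ = 5
river: ρ → (-3,2,2)
river: ρ → (2,2,-3)
river: ρ → (-3,4,1)
river: ρ → (1,4,-3)
ρ-cycle length = 4 (tail of 0 descent steps not counted)

4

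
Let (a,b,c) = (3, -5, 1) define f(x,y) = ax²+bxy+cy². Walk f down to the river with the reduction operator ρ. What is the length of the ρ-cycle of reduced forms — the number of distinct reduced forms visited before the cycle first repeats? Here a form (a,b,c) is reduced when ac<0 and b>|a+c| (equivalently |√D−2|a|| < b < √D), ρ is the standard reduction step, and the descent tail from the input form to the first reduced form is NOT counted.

D = 13, ⌊√D⌋ = 3
descent: ρ → (1,3,-1)  [lands on river]
river: ρ → (-1,3,1)
ρ-cycle length = 2 (tail of 1 descent step not counted)

2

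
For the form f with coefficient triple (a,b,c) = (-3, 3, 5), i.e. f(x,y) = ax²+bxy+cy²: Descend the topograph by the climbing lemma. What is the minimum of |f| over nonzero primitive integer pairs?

river: ρ → (5,7,-1)
river: ρ → (-1,7,5)
river: ρ → (5,3,-3)
river: ρ → (-3,3,5)
closes: descent 0, river 4
min |a| on river = 1

1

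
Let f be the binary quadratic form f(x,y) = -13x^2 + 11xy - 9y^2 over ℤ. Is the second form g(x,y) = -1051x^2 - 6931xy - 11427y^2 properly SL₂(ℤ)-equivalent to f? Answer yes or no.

D₁ = -347, D₂ = -347
f is negative-definite; reduce −f:
−f: flip: (13,-11,9)→(9,11,13)
−f: translate: b→-7 (≡11 mod 18), so (9,11,13)→(9,-7,11)
−f: reduced (well bottom): (9,-7,11) with a≤c, −a<b≤a
flip sign back: reduced form of f is (-9,7,-11)
g is negative-definite; reduce −g:
−g: translate: b→625 (≡6931 mod 2102), so (1051,6931,11427)→(1051,625,93)
−g: flip: (1051,625,93)→(93,-625,1051)
−g: translate: b→-67 (≡-625 mod 186), so (93,-625,1051)→(93,-67,13)
−g: flip: (93,-67,13)→(13,67,93)
−g: translate: b→-11 (≡67 mod 26), so (13,67,93)→(13,-11,9)
−g: flip: (13,-11,9)→(9,11,13)
−g: translate: b→-7 (≡11 mod 18), so (9,11,13)→(9,-7,11)
−g: reduced (well bottom): (9,-7,11) with a≤c, −a<b≤a
flip sign back: reduced form of g is (-9,7,-11)
reduced forms (-9, 7, -11) vs (-9, 7, -11) ⇒ equivalent

yes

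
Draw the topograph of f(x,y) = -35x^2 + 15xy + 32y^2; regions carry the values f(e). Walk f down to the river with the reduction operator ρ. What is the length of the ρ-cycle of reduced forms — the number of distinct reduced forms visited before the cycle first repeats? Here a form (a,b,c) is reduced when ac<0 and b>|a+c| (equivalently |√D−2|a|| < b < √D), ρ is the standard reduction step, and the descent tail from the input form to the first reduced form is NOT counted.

D = 4705, ⌊√D⌋ = 68
river: ρ → (32,49,-18)
river: ρ → (-18,59,17)
river: ρ → (17,43,-42)
river: ρ → (-42,41,18)
river: ρ → (18,67,-3)
river: ρ → (-3,65,40)
river: ρ → (40,15,-28)
river: ρ → (-28,41,27)
river: ρ → (27,67,-2)
river: ρ → (-2,65,60)
river: ρ → (60,55,-7)
river: ρ → (-7,57,52)
river: ρ → (52,47,-12)
river: ρ → (-12,49,48)
river: ρ → (48,47,-13)
river: ρ → (-13,57,28)
river: ρ → (28,55,-15)
river: ρ → (-15,65,8)
river: ρ → (8,63,-23)
river: ρ → (-23,29,42)
river: ρ → (42,55,-10)
river: ρ → (-10,65,12)
river: ρ → (12,55,-35)
river: ρ → (-35,15,32)
ρ-cycle length = 24 (tail of 0 descent steps not counted)

24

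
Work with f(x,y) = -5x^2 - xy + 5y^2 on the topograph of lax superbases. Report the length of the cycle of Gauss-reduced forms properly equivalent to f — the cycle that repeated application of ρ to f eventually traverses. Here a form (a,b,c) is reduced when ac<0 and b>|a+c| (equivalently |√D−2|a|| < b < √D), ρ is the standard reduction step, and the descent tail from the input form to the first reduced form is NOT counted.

D = 101, ⌊√D⌋ = 10
descent: ρ → (5,1,-5)  [lands on river]
river: ρ → (-5,9,1)
river: ρ → (1,9,-5)
river: ρ → (-5,1,5)
river: ρ → (5,9,-1)
river: ρ → (-1,9,5)
ρ-cycle length = 6 (tail of 1 descent step not counted)

6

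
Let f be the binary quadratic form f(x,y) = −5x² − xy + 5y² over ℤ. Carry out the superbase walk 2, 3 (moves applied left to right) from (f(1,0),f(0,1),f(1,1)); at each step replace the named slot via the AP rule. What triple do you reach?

start (-5,5,-1) = (f(1,0),f(0,1),f(1,1))
replace slot 2: 2·((-5)+(-1)) − 5 = -17 → (-5,-17,-1)
replace slot 3: 2·((-5)+(-17)) − (-1) = -43 → (-5,-17,-43)

-5,-17,-43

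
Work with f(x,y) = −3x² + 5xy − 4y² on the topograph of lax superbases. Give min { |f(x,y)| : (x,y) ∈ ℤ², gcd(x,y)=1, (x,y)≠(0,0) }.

translate: b→1 (≡-5 mod 6), so (3,-5,4)→(3,1,2)
flip: (3,1,2)→(2,-1,3)
reduced (well bottom): (2,-1,3) with a≤c, −a<b≤a
well minimum |f| = |-2| = 2 (negative-definite)

2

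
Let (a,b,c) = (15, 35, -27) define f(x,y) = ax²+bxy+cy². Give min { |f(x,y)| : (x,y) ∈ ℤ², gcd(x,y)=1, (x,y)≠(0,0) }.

river: ρ → (-27,19,23)
river: ρ → (23,27,-23)
river: ρ → (-23,19,27)
river: ρ → (27,35,-15)
river: ρ → (-15,25,37)
river: ρ → (37,49,-3)
river: ρ → (-3,53,3)
river: ρ → (3,49,-37)
river: ρ → (-37,25,15)
river: ρ → (15,35,-27)
closes: descent 0, river 10
min |a| on river = 3

3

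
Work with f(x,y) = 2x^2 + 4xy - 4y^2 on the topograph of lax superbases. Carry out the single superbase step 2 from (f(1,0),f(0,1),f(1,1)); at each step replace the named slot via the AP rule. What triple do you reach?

start (2,-4,2) = (f(1,0),f(0,1),f(1,1))
replace slot 2: 2·(2+2) − (-4) = 12 → (2,12,2)

2,12,2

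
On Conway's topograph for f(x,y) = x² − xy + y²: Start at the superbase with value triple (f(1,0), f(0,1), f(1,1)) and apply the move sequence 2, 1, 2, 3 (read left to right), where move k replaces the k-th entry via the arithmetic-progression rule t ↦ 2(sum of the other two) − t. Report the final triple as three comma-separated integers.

start (1,1,1) = (f(1,0),f(0,1),f(1,1))
replace slot 2: 2·(1+1) − 1 = 3 → (1,3,1)
replace slot 1: 2·(3+1) − 1 = 7 → (7,3,1)
replace slot 2: 2·(7+1) − 3 = 13 → (7,13,1)
replace slot 3: 2·(7+13) − 1 = 39 → (7,13,39)

7,13,39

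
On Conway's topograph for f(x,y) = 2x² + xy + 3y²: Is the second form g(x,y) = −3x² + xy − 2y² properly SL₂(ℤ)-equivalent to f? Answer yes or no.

D₁ = -23, D₂ = -23
f: reduced (well bottom): (2,1,3) with a≤c, −a<b≤a
g is negative-definite; reduce −g:
−g: flip: (3,-1,2)→(2,1,3)
−g: reduced (well bottom): (2,1,3) with a≤c, −a<b≤a
flip sign back: reduced form of g is (-2,-1,-3)
reduced forms (2, 1, 3) vs (-2, -1, -3) ⇒ inequivalent

no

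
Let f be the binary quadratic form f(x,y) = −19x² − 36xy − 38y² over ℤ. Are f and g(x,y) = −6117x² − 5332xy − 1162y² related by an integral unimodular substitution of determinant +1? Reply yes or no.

D₁ = -1592, D₂ = -1592
f is negative-definite; reduce −f:
−f: translate: b→-2 (≡36 mod 38), so (19,36,38)→(19,-2,21)
−f: reduced (well bottom): (19,-2,21) with a≤c, −a<b≤a
flip sign back: reduced form of f is (-19,2,-21)
g is negative-definite; reduce −g:
−g: flip: (6117,5332,1162)→(1162,-5332,6117)
−g: translate: b→-684 (≡-5332 mod 2324), so (1162,-5332,6117)→(1162,-684,101)
−g: flip: (1162,-684,101)→(101,684,1162)
−g: translate: b→78 (≡684 mod 202), so (101,684,1162)→(101,78,19)
−g: flip: (101,78,19)→(19,-78,101)
−g: translate: b→-2 (≡-78 mod 38), so (19,-78,101)→(19,-2,21)
−g: reduced (well bottom): (19,-2,21) with a≤c, −a<b≤a
flip sign back: reduced form of g is (-19,2,-21)
reduced forms (-19, 2, -21) vs (-19, 2, -21) ⇒ equivalent

yes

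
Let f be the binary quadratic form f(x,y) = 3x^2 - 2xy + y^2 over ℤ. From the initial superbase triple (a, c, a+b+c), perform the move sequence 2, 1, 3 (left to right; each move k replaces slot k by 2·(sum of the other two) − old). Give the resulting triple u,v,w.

start (3,1,2) = (f(1,0),f(0,1),f(1,1))
replace slot 2: 2·(3+2) − 1 = 9 → (3,9,2)
replace slot 1: 2·(9+2) − 3 = 19 → (19,9,2)
replace slot 3: 2·(19+9) − 2 = 54 → (19,9,54)

19,9,54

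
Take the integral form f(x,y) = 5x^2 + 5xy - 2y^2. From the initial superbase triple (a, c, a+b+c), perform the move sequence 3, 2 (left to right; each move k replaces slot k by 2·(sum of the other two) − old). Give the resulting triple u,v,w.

start (5,-2,8) = (f(1,0),f(0,1),f(1,1))
replace slot 3: 2·(5+(-2)) − 8 = -2 → (5,-2,-2)
replace slot 2: 2·(5+(-2)) − (-2) = 8 → (5,8,-2)

5,8,-2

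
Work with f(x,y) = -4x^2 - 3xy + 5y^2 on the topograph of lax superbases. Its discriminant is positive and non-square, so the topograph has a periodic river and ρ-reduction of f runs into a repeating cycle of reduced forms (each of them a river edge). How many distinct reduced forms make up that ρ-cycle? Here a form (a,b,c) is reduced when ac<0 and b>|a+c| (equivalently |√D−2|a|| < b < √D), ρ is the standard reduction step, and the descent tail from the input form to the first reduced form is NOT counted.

D = 89, ⌊√D⌋ = 9
descent: ρ → (5,3,-4)  [lands on river]
river: ρ → (-4,5,4)
river: ρ → (4,3,-5)
river: ρ → (-5,7,2)
river: ρ → (2,9,-1)
river: ρ → (-1,9,2)
river: ρ → (2,7,-5)
river: ρ → (-5,3,4)
river: ρ → (4,5,-4)
river: ρ → (-4,3,5)
river: ρ → (5,7,-2)
river: ρ → (-2,9,1)
river: ρ → (1,9,-2)
river: ρ → (-2,7,5)
ρ-cycle length = 14 (tail of 1 descent step not counted)

14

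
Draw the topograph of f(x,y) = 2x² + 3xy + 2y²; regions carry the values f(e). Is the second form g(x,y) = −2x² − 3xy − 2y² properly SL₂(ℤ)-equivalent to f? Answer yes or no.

D₁ = -7, D₂ = -7
f: translate: b→-1 (≡3 mod 4), so (2,3,2)→(2,-1,1)
f: flip: (2,-1,1)→(1,1,2)
f: reduced (well bottom): (1,1,2) with a≤c, −a<b≤a
g is negative-definite; reduce −g:
−g: translate: b→-1 (≡3 mod 4), so (2,3,2)→(2,-1,1)
−g: flip: (2,-1,1)→(1,1,2)
−g: reduced (well bottom): (1,1,2) with a≤c, −a<b≤a
flip sign back: reduced form of g is (-1,-1,-2)
reduced forms (1, 1, 2) vs (-1, -1, -2) ⇒ inequivalent

no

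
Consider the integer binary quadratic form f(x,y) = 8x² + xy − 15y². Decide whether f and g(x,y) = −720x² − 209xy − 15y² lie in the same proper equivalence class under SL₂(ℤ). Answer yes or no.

D₁ = 481, D₂ = 481
river cycle of f (length 26): (8, 17, -6), (-6, 19, 5), (5, 21, -2), (-2, 19, 15), (15, 11, -6), (-6, 13, 13), (13, 13, -6), (-6, 11, 15), (15, 19, -2), (-2, 21, 5), … (16 more)
river cycle of g (length 26): (8, 17, -6), (-6, 19, 5), (5, 21, -2), (-2, 19, 15), (15, 11, -6), (-6, 13, 13), (13, 13, -6), (-6, 11, 15), (15, 19, -2), (-2, 21, 5), … (16 more)
cycles coincide ⇒ equivalent

yes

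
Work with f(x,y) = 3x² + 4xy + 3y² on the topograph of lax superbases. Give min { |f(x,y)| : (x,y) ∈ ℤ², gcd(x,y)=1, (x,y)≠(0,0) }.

translate: b→-2 (≡4 mod 6), so (3,4,3)→(3,-2,2)
flip: (3,-2,2)→(2,2,3)
reduced (well bottom): (2,2,3) with a≤c, −a<b≤a
well minimum = a = 2

2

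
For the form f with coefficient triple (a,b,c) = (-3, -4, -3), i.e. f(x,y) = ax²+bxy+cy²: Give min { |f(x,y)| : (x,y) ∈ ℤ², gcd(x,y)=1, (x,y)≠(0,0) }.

translate: b→-2 (≡4 mod 6), so (3,4,3)→(3,-2,2)
flip: (3,-2,2)→(2,2,3)
reduced (well bottom): (2,2,3) with a≤c, −a<b≤a
well minimum |f| = |-2| = 2 (negative-definite)

2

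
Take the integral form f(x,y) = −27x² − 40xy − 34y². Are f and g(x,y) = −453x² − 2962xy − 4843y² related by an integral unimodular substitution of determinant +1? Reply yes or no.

D₁ = -2072, D₂ = -2072
f is negative-definite; reduce −f:
−f: translate: b→-14 (≡40 mod 54), so (27,40,34)→(27,-14,21)
−f: flip: (27,-14,21)→(21,14,27)
−f: reduced (well bottom): (21,14,27) with a≤c, −a<b≤a
flip sign back: reduced form of f is (-21,-14,-27)
g is negative-definite; reduce −g:
−g: translate: b→244 (≡2962 mod 906), so (453,2962,4843)→(453,244,34)
−g: flip: (453,244,34)→(34,-244,453)
−g: translate: b→28 (≡-244 mod 68), so (34,-244,453)→(34,28,21)
−g: flip: (34,28,21)→(21,-28,34)
−g: translate: b→14 (≡-28 mod 42), so (21,-28,34)→(21,14,27)
−g: reduced (well bottom): (21,14,27) with a≤c, −a<b≤a
flip sign back: reduced form of g is (-21,-14,-27)
reduced forms (-21, -14, -27) vs (-21, -14, -27) ⇒ equivalent

yes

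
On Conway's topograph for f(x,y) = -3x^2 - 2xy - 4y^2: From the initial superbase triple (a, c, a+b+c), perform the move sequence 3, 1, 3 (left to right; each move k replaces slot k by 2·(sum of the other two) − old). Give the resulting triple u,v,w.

start (-3,-4,-9) = (f(1,0),f(0,1),f(1,1))
replace slot 3: 2·((-3)+(-4)) − (-9) = -5 → (-3,-4,-5)
replace slot 1: 2·((-4)+(-5)) − (-3) = -15 → (-15,-4,-5)
replace slot 3: 2·((-15)+(-4)) − (-5) = -33 → (-15,-4,-33)

-15,-4,-33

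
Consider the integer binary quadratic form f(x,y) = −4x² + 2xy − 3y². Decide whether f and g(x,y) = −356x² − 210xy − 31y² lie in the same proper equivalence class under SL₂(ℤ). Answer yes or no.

D₁ = -44, D₂ = -44
f is negative-definite; reduce −f:
−f: flip: (4,-2,3)→(3,2,4)
−f: reduced (well bottom): (3,2,4) with a≤c, −a<b≤a
flip sign back: reduced form of f is (-3,-2,-4)
g is negative-definite; reduce −g:
−g: flip: (356,210,31)→(31,-210,356)
−g: translate: b→-24 (≡-210 mod 62), so (31,-210,356)→(31,-24,5)
−g: flip: (31,-24,5)→(5,24,31)
−g: translate: b→4 (≡24 mod 10), so (5,24,31)→(5,4,3)
−g: flip: (5,4,3)→(3,-4,5)
−g: translate: b→2 (≡-4 mod 6), so (3,-4,5)→(3,2,4)
−g: reduced (well bottom): (3,2,4) with a≤c, −a<b≤a
flip sign back: reduced form of g is (-3,-2,-4)
reduced forms (-3, -2, -4) vs (-3, -2, -4) ⇒ equivalent

yes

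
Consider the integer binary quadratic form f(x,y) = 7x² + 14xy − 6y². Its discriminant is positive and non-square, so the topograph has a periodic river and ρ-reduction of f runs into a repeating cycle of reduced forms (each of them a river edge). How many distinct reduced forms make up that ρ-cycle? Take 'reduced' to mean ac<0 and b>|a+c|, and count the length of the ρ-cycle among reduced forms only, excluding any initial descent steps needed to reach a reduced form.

D = 364, ⌊√D⌋ = 19
river: ρ → (-6,10,11)
river: ρ → (11,12,-5)
river: ρ → (-5,18,2)
river: ρ → (2,18,-5)
river: ρ → (-5,12,11)
river: ρ → (11,10,-6)
river: ρ → (-6,14,7)
river: ρ → (7,14,-6)
ρ-cycle length = 8 (tail of 0 descent steps not counted)

8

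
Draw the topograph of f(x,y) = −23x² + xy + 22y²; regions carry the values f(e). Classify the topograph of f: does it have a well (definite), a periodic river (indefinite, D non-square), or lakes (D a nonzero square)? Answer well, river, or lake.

D = b²−4ac = 1² − 4·(-23)·22 = 2025
D = 45² is a perfect square ⇒ form factors over ℤ ⇒ lakes

lake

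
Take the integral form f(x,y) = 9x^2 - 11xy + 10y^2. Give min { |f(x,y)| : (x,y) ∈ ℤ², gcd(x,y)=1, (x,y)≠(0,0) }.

translate: b→7 (≡-11 mod 18), so (9,-11,10)→(9,7,8)
flip: (9,7,8)→(8,-7,9)
reduced (well bottom): (8,-7,9) with a≤c, −a<b≤a
well minimum = a = 8

8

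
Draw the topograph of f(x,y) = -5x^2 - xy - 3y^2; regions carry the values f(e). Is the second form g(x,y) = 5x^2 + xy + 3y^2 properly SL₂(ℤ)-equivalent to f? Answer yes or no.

D₁ = -59, D₂ = -59
f is negative-definite; reduce −f:
−f: flip: (5,1,3)→(3,-1,5)
−f: reduced (well bottom): (3,-1,5) with a≤c, −a<b≤a
flip sign back: reduced form of f is (-3,1,-5)
g: flip: (5,1,3)→(3,-1,5)
g: reduced (well bottom): (3,-1,5) with a≤c, −a<b≤a
reduced forms (-3, 1, -5) vs (3, -1, 5) ⇒ inequivalent

no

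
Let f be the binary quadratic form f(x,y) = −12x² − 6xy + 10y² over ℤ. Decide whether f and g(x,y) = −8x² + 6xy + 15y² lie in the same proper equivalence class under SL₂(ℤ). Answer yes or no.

D₁ = 516, D₂ = 516
river cycle of f (length 10): (10, 6, -12), (-12, 18, 4), (4, 22, -2), (-2, 22, 4), (4, 18, -12), (-12, 6, 10), (10, 14, -8), (-8, 18, 6), (6, 18, -8), (-8, 14, 10)
river cycle of g (length 10): (-8, 22, 1), (1, 22, -8), (-8, 10, 13), (13, 16, -5), (-5, 14, 16), (16, 18, -3), (-3, 18, 16), (16, 14, -5), (-5, 16, 13), (13, 10, -8)
cycles differ ⇒ inequivalent

no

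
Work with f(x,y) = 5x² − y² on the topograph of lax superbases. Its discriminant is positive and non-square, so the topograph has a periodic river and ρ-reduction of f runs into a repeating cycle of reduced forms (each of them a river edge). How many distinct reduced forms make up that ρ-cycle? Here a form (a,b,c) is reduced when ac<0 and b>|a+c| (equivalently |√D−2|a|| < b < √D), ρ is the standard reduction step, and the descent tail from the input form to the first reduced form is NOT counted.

D = 20, ⌊√D⌋ = 4
descent: ρ → (-1,4,1)  [lands on river]
river: ρ → (1,4,-1)
ρ-cycle length = 2 (tail of 1 descent step not counted)

2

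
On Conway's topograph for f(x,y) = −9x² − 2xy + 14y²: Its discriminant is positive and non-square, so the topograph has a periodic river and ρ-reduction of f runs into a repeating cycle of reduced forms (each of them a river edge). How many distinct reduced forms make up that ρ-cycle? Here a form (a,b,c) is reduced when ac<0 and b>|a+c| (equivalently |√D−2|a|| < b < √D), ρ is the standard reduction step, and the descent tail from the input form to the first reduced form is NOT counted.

D = 508, ⌊√D⌋ = 22
descent: ρ → (14,2,-9)
descent: ρ → (-9,16,7)  [lands on river]
river: ρ → (7,12,-13)
river: ρ → (-13,14,6)
river: ρ → (6,22,-1)
river: ρ → (-1,22,6)
river: ρ → (6,14,-13)
river: ρ → (-13,12,7)
river: ρ → (7,16,-9)
river: ρ → (-9,20,3)
river: ρ → (3,22,-2)
river: ρ → (-2,22,3)
river: ρ → (3,20,-9)
ρ-cycle length = 12 (tail of 2 descent steps not counted)

12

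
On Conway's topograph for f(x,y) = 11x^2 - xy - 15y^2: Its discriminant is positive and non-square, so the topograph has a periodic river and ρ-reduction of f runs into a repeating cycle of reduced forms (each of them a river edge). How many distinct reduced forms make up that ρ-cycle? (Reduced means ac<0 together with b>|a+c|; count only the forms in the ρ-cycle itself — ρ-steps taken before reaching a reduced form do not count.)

D = 661, ⌊√D⌋ = 25
descent: ρ → (-15,1,11)
descent: ρ → (11,21,-5)  [lands on river]
river: ρ → (-5,19,15)
river: ρ → (15,11,-9)
river: ρ → (-9,25,1)
river: ρ → (1,25,-9)
river: ρ → (-9,11,15)
river: ρ → (15,19,-5)
river: ρ → (-5,21,11)
river: ρ → (11,23,-3)
river: ρ → (-3,25,3)
river: ρ → (3,23,-11)
river: ρ → (-11,21,5)
river: ρ → (5,19,-15)
river: ρ → (-15,11,9)
river: ρ → (9,25,-1)
river: ρ → (-1,25,9)
river: ρ → (9,11,-15)
river: ρ → (-15,19,5)
river: ρ → (5,21,-11)
river: ρ → (-11,23,3)
river: ρ → (3,25,-3)
river: ρ → (-3,23,11)
ρ-cycle length = 22 (tail of 2 descent steps not counted)

22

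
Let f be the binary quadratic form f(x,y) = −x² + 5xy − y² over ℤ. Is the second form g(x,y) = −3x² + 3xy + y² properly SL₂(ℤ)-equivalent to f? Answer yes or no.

D₁ = 21, D₂ = 21
river cycle of f (length 2): (-1, 3, 3), (3, 3, -1)
river cycle of g (length 2): (1, 3, -3), (-3, 3, 1)
cycles differ ⇒ inequivalent

no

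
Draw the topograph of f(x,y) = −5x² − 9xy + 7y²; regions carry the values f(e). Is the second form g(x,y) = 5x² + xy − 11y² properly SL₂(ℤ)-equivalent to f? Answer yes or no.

D₁ = 221, D₂ = 221
river cycle of f (length 4): (7, 9, -5), (-5, 11, 5), (5, 9, -7), (-7, 5, 7)
river cycle of g (length 4): (5, 11, -5), (-5, 9, 7), (7, 5, -7), (-7, 9, 5)
cycles differ ⇒ inequivalent

no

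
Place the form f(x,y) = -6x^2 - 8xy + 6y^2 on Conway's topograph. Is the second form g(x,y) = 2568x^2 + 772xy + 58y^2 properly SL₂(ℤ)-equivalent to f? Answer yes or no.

D₁ = 208, D₂ = 208
river cycle of f (length 10): (6, 8, -6), (-6, 4, 8), (8, 12, -2), (-2, 12, 8), (8, 4, -6), (-6, 8, 6), (6, 4, -8), (-8, 12, 2), (2, 12, -8), (-8, 4, 6)
river cycle of g (length 10): (6, 8, -6), (-6, 4, 8), (8, 12, -2), (-2, 12, 8), (8, 4, -6), (-6, 8, 6), (6, 4, -8), (-8, 12, 2), (2, 12, -8), (-8, 4, 6)
cycles coincide ⇒ equivalent

yes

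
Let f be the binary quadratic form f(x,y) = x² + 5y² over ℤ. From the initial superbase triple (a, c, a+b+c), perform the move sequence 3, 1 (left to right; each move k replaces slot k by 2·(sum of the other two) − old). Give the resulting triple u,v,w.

start (1,5,6) = (f(1,0),f(0,1),f(1,1))
replace slot 3: 2·(1+5) − 6 = 6 → (1,5,6)
replace slot 1: 2·(5+6) − 1 = 21 → (21,5,6)

21,5,6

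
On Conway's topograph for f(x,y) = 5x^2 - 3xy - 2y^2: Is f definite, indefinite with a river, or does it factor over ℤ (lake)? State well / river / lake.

D = b²−4ac = (-3)² − 4·5·(-2) = 49
D = 7² is a perfect square ⇒ form factors over ℤ ⇒ lakes

lake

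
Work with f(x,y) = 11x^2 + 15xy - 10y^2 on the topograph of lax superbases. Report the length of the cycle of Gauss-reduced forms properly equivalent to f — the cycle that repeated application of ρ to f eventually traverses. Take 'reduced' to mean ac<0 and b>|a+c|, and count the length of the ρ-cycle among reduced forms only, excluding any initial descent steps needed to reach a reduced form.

D = 665, ⌊√D⌋ = 25
river: ρ → (-10,25,1)
river: ρ → (1,25,-10)
river: ρ → (-10,15,11)
river: ρ → (11,7,-14)
river: ρ → (-14,21,4)
river: ρ → (4,19,-19)
river: ρ → (-19,19,4)
river: ρ → (4,21,-14)
river: ρ → (-14,7,11)
river: ρ → (11,15,-10)
ρ-cycle length = 10 (tail of 0 descent steps not counted)

10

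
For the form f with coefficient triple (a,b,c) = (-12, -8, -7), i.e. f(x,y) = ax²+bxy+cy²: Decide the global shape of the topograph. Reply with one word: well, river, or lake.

D = b²−4ac = (-8)² − 4·(-12)·(-7) = -272
D < 0 ⇒ definite ⇒ every region one sign ⇒ single well

well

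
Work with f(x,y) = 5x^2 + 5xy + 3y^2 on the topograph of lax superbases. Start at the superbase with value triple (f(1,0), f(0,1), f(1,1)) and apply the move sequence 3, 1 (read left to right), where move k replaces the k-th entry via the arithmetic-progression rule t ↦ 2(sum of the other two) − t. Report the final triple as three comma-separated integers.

start (5,3,13) = (f(1,0),f(0,1),f(1,1))
replace slot 3: 2·(5+3) − 13 = 3 → (5,3,3)
replace slot 1: 2·(3+3) − 5 = 7 → (7,3,3)

7,3,3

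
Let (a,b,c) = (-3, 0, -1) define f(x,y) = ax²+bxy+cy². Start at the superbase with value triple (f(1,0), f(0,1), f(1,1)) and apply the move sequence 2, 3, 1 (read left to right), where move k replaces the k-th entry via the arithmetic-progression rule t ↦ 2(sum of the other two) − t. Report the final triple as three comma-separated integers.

start (-3,-1,-4) = (f(1,0),f(0,1),f(1,1))
replace slot 2: 2·((-3)+(-4)) − (-1) = -13 → (-3,-13,-4)
replace slot 3: 2·((-3)+(-13)) − (-4) = -28 → (-3,-13,-28)
replace slot 1: 2·((-13)+(-28)) − (-3) = -79 → (-79,-13,-28)

-79,-13,-28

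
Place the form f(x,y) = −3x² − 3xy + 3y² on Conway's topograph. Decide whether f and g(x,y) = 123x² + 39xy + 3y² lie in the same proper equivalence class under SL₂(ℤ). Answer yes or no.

D₁ = 45, D₂ = 45
river cycle of f (length 2): (3, 3, -3), (-3, 3, 3)
river cycle of g (length 2): (3, 3, -3), (-3, 3, 3)
cycles coincide ⇒ equivalent

yes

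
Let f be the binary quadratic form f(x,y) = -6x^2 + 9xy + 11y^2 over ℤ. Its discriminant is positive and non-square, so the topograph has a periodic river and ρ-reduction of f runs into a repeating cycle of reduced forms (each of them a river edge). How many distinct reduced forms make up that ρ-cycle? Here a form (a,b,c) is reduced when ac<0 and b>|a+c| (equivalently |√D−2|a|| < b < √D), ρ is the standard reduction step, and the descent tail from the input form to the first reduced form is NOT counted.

D = 345, ⌊√D⌋ = 18
river: ρ → (11,13,-4)
river: ρ → (-4,11,14)
river: ρ → (14,17,-1)
river: ρ → (-1,17,14)
river: ρ → (14,11,-4)
river: ρ → (-4,13,11)
river: ρ → (11,9,-6)
river: ρ → (-6,15,5)
river: ρ → (5,15,-6)
river: ρ → (-6,9,11)
ρ-cycle length = 10 (tail of 0 descent steps not counted)

10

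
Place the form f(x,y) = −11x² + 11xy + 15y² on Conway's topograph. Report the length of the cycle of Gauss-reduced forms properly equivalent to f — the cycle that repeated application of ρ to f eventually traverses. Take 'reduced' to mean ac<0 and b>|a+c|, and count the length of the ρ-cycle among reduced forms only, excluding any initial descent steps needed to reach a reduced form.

D = 781, ⌊√D⌋ = 27
river: ρ → (15,19,-7)
river: ρ → (-7,23,9)
river: ρ → (9,13,-17)
river: ρ → (-17,21,5)
river: ρ → (5,19,-21)
river: ρ → (-21,23,3)
river: ρ → (3,25,-13)
river: ρ → (-13,27,1)
river: ρ → (1,27,-13)
river: ρ → (-13,25,3)
river: ρ → (3,23,-21)
river: ρ → (-21,19,5)
river: ρ → (5,21,-17)
river: ρ → (-17,13,9)
river: ρ → (9,23,-7)
river: ρ → (-7,19,15)
river: ρ → (15,11,-11)
river: ρ → (-11,11,15)
ρ-cycle length = 18 (tail of 0 descent steps not counted)

18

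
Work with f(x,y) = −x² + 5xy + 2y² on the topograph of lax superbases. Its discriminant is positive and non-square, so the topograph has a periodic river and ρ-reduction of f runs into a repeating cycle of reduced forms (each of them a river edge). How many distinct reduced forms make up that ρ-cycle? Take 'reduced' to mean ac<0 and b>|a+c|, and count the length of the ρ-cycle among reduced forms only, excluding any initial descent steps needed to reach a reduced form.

D = 33, ⌊√D⌋ = 5
river: ρ → (2,3,-3)
river: ρ → (-3,3,2)
river: ρ → (2,5,-1)
river: ρ → (-1,5,2)
ρ-cycle length = 4 (tail of 0 descent steps not counted)

4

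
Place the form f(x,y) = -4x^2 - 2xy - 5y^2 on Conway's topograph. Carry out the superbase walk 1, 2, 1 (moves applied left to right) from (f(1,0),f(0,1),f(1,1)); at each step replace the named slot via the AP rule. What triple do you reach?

start (-4,-5,-11) = (f(1,0),f(0,1),f(1,1))
replace slot 1: 2·((-5)+(-11)) − (-4) = -28 → (-28,-5,-11)
replace slot 2: 2·((-28)+(-11)) − (-5) = -73 → (-28,-73,-11)
replace slot 1: 2·((-73)+(-11)) − (-28) = -140 → (-140,-73,-11)

-140,-73,-11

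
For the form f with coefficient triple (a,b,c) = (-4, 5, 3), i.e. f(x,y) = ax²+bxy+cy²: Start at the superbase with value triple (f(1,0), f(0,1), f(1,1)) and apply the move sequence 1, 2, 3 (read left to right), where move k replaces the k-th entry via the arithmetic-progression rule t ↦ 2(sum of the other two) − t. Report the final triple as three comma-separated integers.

start (-4,3,4) = (f(1,0),f(0,1),f(1,1))
replace slot 1: 2·(3+4) − (-4) = 18 → (18,3,4)
replace slot 2: 2·(18+4) − 3 = 41 → (18,41,4)
replace slot 3: 2·(18+41) − 4 = 114 → (18,41,114)

18,41,114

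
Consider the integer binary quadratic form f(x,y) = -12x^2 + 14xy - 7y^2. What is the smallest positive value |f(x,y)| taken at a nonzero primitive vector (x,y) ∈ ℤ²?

translate: b→10 (≡-14 mod 24), so (12,-14,7)→(12,10,5)
flip: (12,10,5)→(5,-10,12)
translate: b→0 (≡-10 mod 10), so (5,-10,12)→(5,0,7)
reduced (well bottom): (5,0,7) with a≤c, −a<b≤a
well minimum |f| = |-5| = 5 (negative-definite)

5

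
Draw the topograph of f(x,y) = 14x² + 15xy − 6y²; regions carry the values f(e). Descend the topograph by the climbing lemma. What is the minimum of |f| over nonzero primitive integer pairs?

river: ρ → (-6,21,5)
river: ρ → (5,19,-10)
river: ρ → (-10,21,3)
river: ρ → (3,21,-10)
river: ρ → (-10,19,5)
river: ρ → (5,21,-6)
river: ρ → (-6,15,14)
river: ρ → (14,13,-7)
river: ρ → (-7,15,12)
river: ρ → (12,9,-10)
river: ρ → (-10,11,11)
river: ρ → (11,11,-10)
river: ρ → (-10,9,12)
river: ρ → (12,15,-7)
river: ρ → (-7,13,14)
river: ρ → (14,15,-6)
closes: descent 0, river 16
min |a| on river = 3

3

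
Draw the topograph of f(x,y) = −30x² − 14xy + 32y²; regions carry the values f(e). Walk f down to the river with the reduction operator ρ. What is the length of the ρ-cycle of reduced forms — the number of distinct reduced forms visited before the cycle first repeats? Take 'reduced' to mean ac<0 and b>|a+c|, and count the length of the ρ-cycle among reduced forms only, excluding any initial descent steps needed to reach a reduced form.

D = 4036, ⌊√D⌋ = 63
descent: ρ → (32,14,-30)  [lands on river]
river: ρ → (-30,46,16)
river: ρ → (16,50,-24)
river: ρ → (-24,46,20)
river: ρ → (20,34,-36)
river: ρ → (-36,38,18)
river: ρ → (18,34,-40)
river: ρ → (-40,46,12)
river: ρ → (12,50,-32)
river: ρ → (-32,14,30)
river: ρ → (30,46,-16)
river: ρ → (-16,50,24)
river: ρ → (24,46,-20)
river: ρ → (-20,34,36)
river: ρ → (36,38,-18)
river: ρ → (-18,34,40)
river: ρ → (40,46,-12)
river: ρ → (-12,50,32)
ρ-cycle length = 18 (tail of 1 descent step not counted)

18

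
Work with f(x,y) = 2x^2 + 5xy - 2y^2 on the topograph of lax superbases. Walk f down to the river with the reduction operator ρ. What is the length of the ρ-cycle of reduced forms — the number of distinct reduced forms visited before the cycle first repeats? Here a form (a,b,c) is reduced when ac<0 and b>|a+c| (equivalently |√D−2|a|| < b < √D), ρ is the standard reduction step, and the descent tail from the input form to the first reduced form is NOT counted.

D = 41, ⌊√D⌋ = 6
river: ρ → (-2,3,4)
river: ρ → (4,5,-1)
river: ρ → (-1,5,4)
river: ρ → (4,3,-2)
river: ρ → (-2,5,2)
river: ρ → (2,3,-4)
river: ρ → (-4,5,1)
river: ρ → (1,5,-4)
river: ρ → (-4,3,2)
river: ρ → (2,5,-2)
ρ-cycle length = 10 (tail of 0 descent steps not counted)

10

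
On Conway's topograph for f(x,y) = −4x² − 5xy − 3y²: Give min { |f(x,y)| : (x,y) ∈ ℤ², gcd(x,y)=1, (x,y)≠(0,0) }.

translate: b→-3 (≡5 mod 8), so (4,5,3)→(4,-3,2)
flip: (4,-3,2)→(2,3,4)
translate: b→-1 (≡3 mod 4), so (2,3,4)→(2,-1,3)
reduced (well bottom): (2,-1,3) with a≤c, −a<b≤a
well minimum |f| = |-2| = 2 (negative-definite)

2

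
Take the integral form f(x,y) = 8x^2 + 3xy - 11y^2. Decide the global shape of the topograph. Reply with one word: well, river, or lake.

D = b²−4ac = 3² − 4·8·(-11) = 361
D = 19² is a perfect square ⇒ form factors over ℤ ⇒ lakes

lake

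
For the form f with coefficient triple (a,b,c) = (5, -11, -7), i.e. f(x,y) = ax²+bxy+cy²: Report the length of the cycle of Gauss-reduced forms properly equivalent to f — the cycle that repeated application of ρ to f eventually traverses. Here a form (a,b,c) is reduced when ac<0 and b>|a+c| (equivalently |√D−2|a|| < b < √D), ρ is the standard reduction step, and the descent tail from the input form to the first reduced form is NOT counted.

D = 261, ⌊√D⌋ = 16
descent: ρ → (-7,11,5)  [lands on river]
river: ρ → (5,9,-9)
river: ρ → (-9,9,5)
river: ρ → (5,11,-7)
river: ρ → (-7,3,9)
river: ρ → (9,15,-1)
river: ρ → (-1,15,9)
river: ρ → (9,3,-7)
ρ-cycle length = 8 (tail of 1 descent step not counted)

8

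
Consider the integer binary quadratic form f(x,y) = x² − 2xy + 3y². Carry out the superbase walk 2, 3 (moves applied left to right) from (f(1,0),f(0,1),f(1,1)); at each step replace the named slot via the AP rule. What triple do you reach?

start (1,3,2) = (f(1,0),f(0,1),f(1,1))
replace slot 2: 2·(1+2) − 3 = 3 → (1,3,2)
replace slot 3: 2·(1+3) − 2 = 6 → (1,3,6)

1,3,6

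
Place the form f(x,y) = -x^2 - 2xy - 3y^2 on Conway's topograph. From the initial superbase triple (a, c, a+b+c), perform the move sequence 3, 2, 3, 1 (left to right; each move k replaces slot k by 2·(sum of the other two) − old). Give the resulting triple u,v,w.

start (-1,-3,-6) = (f(1,0),f(0,1),f(1,1))
replace slot 3: 2·((-1)+(-3)) − (-6) = -2 → (-1,-3,-2)
replace slot 2: 2·((-1)+(-2)) − (-3) = -3 → (-1,-3,-2)
replace slot 3: 2·((-1)+(-3)) − (-2) = -6 → (-1,-3,-6)
replace slot 1: 2·((-3)+(-6)) − (-1) = -17 → (-17,-3,-6)

-17,-3,-6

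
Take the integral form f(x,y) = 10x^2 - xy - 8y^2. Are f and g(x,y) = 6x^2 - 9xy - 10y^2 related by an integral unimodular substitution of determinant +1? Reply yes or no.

D₁ = 321, D₂ = 321
river cycle of f (length 4): (-8, 17, 1), (1, 17, -8), (-8, 15, 3), (3, 15, -8)
river cycle of g (length 6): (-10, 9, 6), (6, 15, -4), (-4, 17, 2), (2, 15, -12), (-12, 9, 5), (5, 11, -10)
cycles differ ⇒ inequivalent

no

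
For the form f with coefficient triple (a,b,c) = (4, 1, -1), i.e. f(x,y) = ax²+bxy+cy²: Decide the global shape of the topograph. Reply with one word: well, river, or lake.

D = b²−4ac = 1² − 4·4·(-1) = 17
D > 0 non-square ⇒ indefinite ⇒ periodic river

river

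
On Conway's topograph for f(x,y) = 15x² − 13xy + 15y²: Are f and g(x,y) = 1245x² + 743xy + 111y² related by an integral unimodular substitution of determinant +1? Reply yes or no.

D₁ = -731, D₂ = -731
f: flip: (15,-13,15)→(15,13,15)
f: reduced (well bottom): (15,13,15) with a≤c, −a<b≤a
g: flip: (1245,743,111)→(111,-743,1245)
g: translate: b→-77 (≡-743 mod 222), so (111,-743,1245)→(111,-77,15)
g: flip: (111,-77,15)→(15,77,111)
g: translate: b→-13 (≡77 mod 30), so (15,77,111)→(15,-13,15)
g: flip: (15,-13,15)→(15,13,15)
g: reduced (well bottom): (15,13,15) with a≤c, −a<b≤a
reduced forms (15, 13, 15) vs (15, 13, 15) ⇒ equivalent

yes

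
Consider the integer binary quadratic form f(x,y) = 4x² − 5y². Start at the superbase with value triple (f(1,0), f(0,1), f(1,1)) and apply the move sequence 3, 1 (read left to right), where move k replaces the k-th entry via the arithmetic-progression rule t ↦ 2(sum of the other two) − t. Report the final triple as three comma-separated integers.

start (4,-5,-1) = (f(1,0),f(0,1),f(1,1))
replace slot 3: 2·(4+(-5)) − (-1) = -1 → (4,-5,-1)
replace slot 1: 2·((-5)+(-1)) − 4 = -16 → (-16,-5,-1)

-16,-5,-1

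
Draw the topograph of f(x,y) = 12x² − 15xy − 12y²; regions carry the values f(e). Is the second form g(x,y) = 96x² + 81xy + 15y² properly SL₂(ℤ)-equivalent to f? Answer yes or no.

D₁ = 801, D₂ = 801
river cycle of f (length 14): (-12, 15, 12), (12, 9, -15), (-15, 21, 6), (6, 27, -3), (-3, 27, 6), (6, 21, -15), (-15, 9, 12), (12, 15, -12), (-12, 9, 15), (15, 21, -6), … (4 more)
river cycle of g (length 14): (15, 9, -12), (-12, 15, 12), (12, 9, -15), (-15, 21, 6), (6, 27, -3), (-3, 27, 6), (6, 21, -15), (-15, 9, 12), (12, 15, -12), (-12, 9, 15), … (4 more)
cycles coincide ⇒ equivalent

yes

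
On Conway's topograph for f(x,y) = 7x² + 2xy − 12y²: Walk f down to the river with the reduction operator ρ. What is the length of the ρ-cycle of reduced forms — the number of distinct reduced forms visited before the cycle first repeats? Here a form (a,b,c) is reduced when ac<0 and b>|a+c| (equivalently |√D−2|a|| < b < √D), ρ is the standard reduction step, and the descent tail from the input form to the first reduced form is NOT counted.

D = 340, ⌊√D⌋ = 18
descent: ρ → (-12,-2,7)
descent: ρ → (7,16,-3)  [lands on river]
river: ρ → (-3,14,12)
river: ρ → (12,10,-5)
river: ρ → (-5,10,12)
river: ρ → (12,14,-3)
river: ρ → (-3,16,7)
river: ρ → (7,12,-7)
river: ρ → (-7,16,3)
river: ρ → (3,14,-12)
river: ρ → (-12,10,5)
river: ρ → (5,10,-12)
river: ρ → (-12,14,3)
river: ρ → (3,16,-7)
river: ρ → (-7,12,7)
ρ-cycle length = 14 (tail of 2 descent steps not counted)

14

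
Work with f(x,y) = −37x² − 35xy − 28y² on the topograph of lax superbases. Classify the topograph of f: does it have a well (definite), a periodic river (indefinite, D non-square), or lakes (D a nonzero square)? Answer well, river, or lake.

D = b²−4ac = (-35)² − 4·(-37)·(-28) = -2919
D < 0 ⇒ definite ⇒ every region one sign ⇒ single well

well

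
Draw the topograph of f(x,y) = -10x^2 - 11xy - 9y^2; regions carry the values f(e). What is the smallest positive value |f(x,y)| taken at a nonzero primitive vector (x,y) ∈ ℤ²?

translate: b→-9 (≡11 mod 20), so (10,11,9)→(10,-9,8)
flip: (10,-9,8)→(8,9,10)
translate: b→-7 (≡9 mod 16), so (8,9,10)→(8,-7,9)
reduced (well bottom): (8,-7,9) with a≤c, −a<b≤a
well minimum |f| = |-8| = 8 (negative-definite)

8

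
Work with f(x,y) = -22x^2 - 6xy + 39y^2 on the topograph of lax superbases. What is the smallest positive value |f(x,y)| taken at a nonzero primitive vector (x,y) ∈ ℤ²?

descent: ρ → (39,6,-22)
descent: ρ → (-22,38,23)  [lands on river]
river: ρ → (23,54,-6)
river: ρ → (-6,54,23)
river: ρ → (23,38,-22)
river: ρ → (-22,50,11)
river: ρ → (11,38,-46)
river: ρ → (-46,54,3)
river: ρ → (3,54,-46)
river: ρ → (-46,38,11)
river: ρ → (11,50,-22)
closes: descent 2, river 10
min |a| on river = 3

3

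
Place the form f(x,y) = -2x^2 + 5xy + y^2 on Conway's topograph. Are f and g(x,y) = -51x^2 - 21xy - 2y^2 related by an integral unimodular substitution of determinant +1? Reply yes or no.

D₁ = 33, D₂ = 33
river cycle of f (length 4): (1, 5, -2), (-2, 3, 3), (3, 3, -2), (-2, 5, 1)
river cycle of g (length 4): (-2, 5, 1), (1, 5, -2), (-2, 3, 3), (3, 3, -2)
cycles coincide ⇒ equivalent

yes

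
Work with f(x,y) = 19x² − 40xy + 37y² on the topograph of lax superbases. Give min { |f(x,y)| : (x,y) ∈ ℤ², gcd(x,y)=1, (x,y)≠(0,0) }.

translate: b→-2 (≡-40 mod 38), so (19,-40,37)→(19,-2,16)
flip: (19,-2,16)→(16,2,19)
reduced (well bottom): (16,2,19) with a≤c, −a<b≤a
well minimum = a = 16

16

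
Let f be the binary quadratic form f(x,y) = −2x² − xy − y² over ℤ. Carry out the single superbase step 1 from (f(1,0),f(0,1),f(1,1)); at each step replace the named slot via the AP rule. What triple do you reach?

start (-2,-1,-4) = (f(1,0),f(0,1),f(1,1))
replace slot 1: 2·((-1)+(-4)) − (-2) = -8 → (-8,-1,-4)

-8,-1,-4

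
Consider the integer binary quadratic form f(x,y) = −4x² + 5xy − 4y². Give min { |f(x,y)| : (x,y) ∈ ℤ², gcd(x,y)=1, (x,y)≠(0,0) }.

translate: b→3 (≡-5 mod 8), so (4,-5,4)→(4,3,3)
flip: (4,3,3)→(3,-3,4)
translate: b→3 (≡-3 mod 6), so (3,-3,4)→(3,3,4)
reduced (well bottom): (3,3,4) with a≤c, −a<b≤a
well minimum |f| = |-3| = 3 (negative-definite)

3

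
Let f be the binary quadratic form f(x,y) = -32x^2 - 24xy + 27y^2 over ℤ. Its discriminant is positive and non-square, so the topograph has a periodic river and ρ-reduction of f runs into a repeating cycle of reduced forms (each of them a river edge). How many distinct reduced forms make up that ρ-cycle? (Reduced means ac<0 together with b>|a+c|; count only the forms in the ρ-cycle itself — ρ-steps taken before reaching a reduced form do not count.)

D = 4032, ⌊√D⌋ = 63
descent: ρ → (27,24,-32)  [lands on river]
river: ρ → (-32,40,19)
river: ρ → (19,36,-36)
river: ρ → (-36,36,19)
river: ρ → (19,40,-32)
river: ρ → (-32,24,27)
river: ρ → (27,30,-29)
river: ρ → (-29,28,28)
river: ρ → (28,28,-29)
river: ρ → (-29,30,27)
ρ-cycle length = 10 (tail of 1 descent step not counted)

10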